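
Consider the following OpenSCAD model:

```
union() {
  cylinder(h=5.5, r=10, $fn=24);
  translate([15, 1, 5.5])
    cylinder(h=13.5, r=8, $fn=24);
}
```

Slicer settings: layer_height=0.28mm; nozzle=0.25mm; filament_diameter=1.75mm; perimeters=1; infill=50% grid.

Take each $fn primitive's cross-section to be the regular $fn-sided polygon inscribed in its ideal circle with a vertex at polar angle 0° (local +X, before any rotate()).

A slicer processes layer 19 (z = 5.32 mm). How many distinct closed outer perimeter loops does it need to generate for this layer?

At z = 5.32 mm: the cylinder: section is a regular 24-gon, circumradius r=10; the cylinder at (15, 1) does not reach this height (z outside [5.5, 19]); Taking the union: only the r=10 cylinder is present, so the union is just that shape — 1 connected region. The result has 1 disconnected region.

1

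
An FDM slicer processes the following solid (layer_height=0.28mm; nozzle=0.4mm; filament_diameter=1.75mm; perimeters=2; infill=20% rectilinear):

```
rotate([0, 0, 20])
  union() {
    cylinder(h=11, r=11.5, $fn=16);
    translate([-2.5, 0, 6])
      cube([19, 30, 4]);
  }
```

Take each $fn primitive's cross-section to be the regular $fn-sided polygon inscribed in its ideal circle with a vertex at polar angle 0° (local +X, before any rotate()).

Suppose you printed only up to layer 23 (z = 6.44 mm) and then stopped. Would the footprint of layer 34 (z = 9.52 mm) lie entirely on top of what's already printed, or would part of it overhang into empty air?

Compare the two slices. At z = 6.44: the r=11.5 cylinder gives a regular 16-gon of circumradius 11.5 (constant along its height) (area = (16/2)·11.500²·sin(360°/16) = 404.88 mm²); the cube at (-2.5, 0) (footprint 19×30) is included at this height (area 570.00 mm²); Combining (union): the regions partially overlap — summed areas 974.88 mm² minus the doubly-counted overlap 129.35 mm² gives 845.53 mm² — area = 845.53 mm²; (whole slice rotated 20° about Z — lengths, areas and connectivity unchanged). At z = 9.52: the cylinder: section is a regular 16-gon, circumradius r=11.5 (area = (16/2)·11.500²·sin(360°/16) = 404.88 mm²); the 19×30 cube at (-2.5, 0) contributes its full rectangle (area 570.00 mm²); Merging all regions: the regions partially overlap — summed areas 974.88 mm² minus the doubly-counted overlap 129.35 mm² gives 845.53 mm² — area = 845.53 mm²; (rotated 20° about Z; rotation is an isometry so areas/perimeters/island counts are preserved). Checking containment: the cross-section at z = 9.52 is a subset of the cross-section at z = 6.44.

entirely on top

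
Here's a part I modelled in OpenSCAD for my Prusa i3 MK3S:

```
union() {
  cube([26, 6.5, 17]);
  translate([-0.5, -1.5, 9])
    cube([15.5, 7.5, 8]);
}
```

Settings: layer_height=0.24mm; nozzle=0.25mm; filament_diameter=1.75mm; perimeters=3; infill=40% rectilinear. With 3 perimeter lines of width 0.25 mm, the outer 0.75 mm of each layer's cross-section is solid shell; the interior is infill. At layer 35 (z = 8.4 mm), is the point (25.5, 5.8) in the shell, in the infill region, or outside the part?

shell

At z = 8.4 mm: the 26×6.5 cube contributes its full rectangle; the cube at (-0.5, -1.5) is not intersected at this z (z outside [9, 17]); Merging all regions: only the 26×6.5 cube is present, so the union is just that shape — 1 connected region. Overall, the cross-section is a single solid region. The nearest boundary edge runs (26.00, 0.00)→(26.00, 6.50); distance from the point to it = 0.50 mm. The point is inside the cross-section, 0.50 mm from the nearest boundary — within the 0.75 mm shell band (3 × 0.25).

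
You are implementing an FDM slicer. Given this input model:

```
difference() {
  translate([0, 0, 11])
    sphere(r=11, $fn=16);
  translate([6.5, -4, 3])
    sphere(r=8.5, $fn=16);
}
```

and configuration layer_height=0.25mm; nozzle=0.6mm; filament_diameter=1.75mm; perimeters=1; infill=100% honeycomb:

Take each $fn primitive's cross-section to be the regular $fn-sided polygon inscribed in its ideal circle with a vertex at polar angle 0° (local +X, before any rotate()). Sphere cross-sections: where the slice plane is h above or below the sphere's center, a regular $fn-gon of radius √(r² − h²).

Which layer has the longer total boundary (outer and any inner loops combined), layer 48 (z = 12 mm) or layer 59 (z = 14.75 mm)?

layer 48 (z = 12 mm)

Layer 48 (z = 12): the r=11 sphere slices to a regular 16-gon of circumradius 10.954 (√(r²−h²) with h=1 from center) (perimeter = 2·16·10.954·sin(180°/16) = 68.39 mm); the sphere at (6.5, -4) is absent (|z−center|=9.000 > r=8.5); After the difference (first − rest): none of the subtracted shapes is present at this height, so the r=11 sphere is unchanged — boundary = 68.39 mm. So its perimeter = 68.39 mm. Layer 59 (z = 14.75): the sphere: section is a regular 16-gon, circumradius = √(r²−h²) = √(11²−3.75²) = 10.341 (perimeter = 2·16·10.341·sin(180°/16) = 64.56 mm); the sphere at (6.5, -4) does not reach this height (|z−center|=11.750 > r=8.5); Taking the first minus the rest: none of the subtracted shapes is present at this height, so the r=11 sphere is unchanged — boundary = 64.56 mm. So its perimeter = 64.56 mm. Layer 48 is larger (68.39 vs 64.56 mm).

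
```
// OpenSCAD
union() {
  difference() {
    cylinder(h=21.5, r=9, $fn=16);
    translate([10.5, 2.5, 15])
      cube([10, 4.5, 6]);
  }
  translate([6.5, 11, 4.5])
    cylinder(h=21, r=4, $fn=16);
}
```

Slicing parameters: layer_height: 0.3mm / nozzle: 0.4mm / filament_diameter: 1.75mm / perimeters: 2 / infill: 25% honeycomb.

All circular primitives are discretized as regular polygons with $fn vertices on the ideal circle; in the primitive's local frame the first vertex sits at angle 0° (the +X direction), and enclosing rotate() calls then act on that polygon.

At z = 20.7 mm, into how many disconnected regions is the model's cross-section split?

At z = 20.7 mm: the cylinder: section is a regular 16-gon, circumradius r=9; the 10×4.5 cube at (10.5, 2.5) contributes its full rectangle; After the difference (first − rest): starting from the r=9 cylinder, the 10×4.5 cube at (10.5, 2.5) misses the remaining region (no effect) — 1 connected region; the r=4 cylinder at (6.5, 11) contributes a regular 16-gon of circumradius 4; Combining (union): the 2 present regions are separate (no shared area or edge), so areas and boundary lengths simply add and each stays a separate island — 2 connected regions. The result has 2 disconnected regions.

2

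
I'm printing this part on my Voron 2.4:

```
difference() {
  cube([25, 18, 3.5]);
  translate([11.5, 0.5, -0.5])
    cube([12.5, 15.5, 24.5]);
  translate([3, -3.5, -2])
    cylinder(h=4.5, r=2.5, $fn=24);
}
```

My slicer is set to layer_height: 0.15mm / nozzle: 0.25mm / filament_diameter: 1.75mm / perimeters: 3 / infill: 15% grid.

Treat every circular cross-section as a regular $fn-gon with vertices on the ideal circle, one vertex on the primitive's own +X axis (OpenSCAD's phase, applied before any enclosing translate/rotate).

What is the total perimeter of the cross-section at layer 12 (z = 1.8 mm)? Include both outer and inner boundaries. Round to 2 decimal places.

142.00 mm

At z = 1.8 mm: the cube (footprint 25×18) is included at this height (perimeter 86.00 mm); the cube at (11.5, 0.5) is present — its section is the full 12.5×15.5 rectangle (perimeter 56.00 mm); the r=2.5 cylinder at (3, -3.5) gives a regular 24-gon of circumradius 2.5 (constant along its height) (perimeter = 2·24·2.500·sin(180°/24) = 15.66 mm); After the difference (first − rest): starting from the 25×18 cube, the 12.5×15.5 cube at (11.5, 0.5) lies wholly inside it (removes its full 193.75 mm² and its 56.00 mm outline becomes a hole wall); the r=2.5 cylinder at (3, -3.5) misses the remaining region (no effect) — boundary (outer + 1 inner loop) = 142.00 mm. Overall, the cross-section is one region with 1 hole. Total boundary length (outer + inner) = 142.00 mm.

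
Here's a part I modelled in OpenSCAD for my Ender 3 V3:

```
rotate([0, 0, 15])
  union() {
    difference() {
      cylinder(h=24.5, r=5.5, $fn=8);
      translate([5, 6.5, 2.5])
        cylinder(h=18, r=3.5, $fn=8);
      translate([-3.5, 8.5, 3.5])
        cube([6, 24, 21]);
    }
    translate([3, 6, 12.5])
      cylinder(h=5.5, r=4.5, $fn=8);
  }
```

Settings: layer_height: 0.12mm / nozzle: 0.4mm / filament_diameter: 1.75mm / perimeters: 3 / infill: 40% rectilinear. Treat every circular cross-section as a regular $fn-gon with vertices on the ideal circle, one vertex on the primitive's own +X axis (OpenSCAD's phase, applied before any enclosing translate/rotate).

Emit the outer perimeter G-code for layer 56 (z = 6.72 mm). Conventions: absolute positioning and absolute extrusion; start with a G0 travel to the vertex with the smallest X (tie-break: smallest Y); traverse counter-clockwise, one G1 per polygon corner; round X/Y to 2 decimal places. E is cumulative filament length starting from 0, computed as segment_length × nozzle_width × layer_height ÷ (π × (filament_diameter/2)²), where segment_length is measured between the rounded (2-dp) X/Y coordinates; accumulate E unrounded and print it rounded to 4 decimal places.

G0 X-5.31 Y-1.42 Z6.72
G1 X-2.75 Y-4.76 E0.0840
G1 X1.42 Y-5.31 E0.1679
G1 X4.76 Y-2.75 E0.2519
G1 X5.31 Y1.42 E0.3358
G1 X3.09 Y4.32 E0.4087
G1 X1.40 Y4.54 E0.4427
G1 X1.06 Y4.99 E0.4540
G1 X-1.42 Y5.31 E0.5039
G1 X-4.76 Y2.75 E0.5879
G1 X-5.31 Y-1.42 E0.6718

At z = 6.72 mm: the r=5.5 cylinder contributes a regular 8-gon of circumradius 5.5; the r=3.5 cylinder at (5, 6.5) contributes a regular 8-gon of circumradius 3.5; the cube at (-3.5, 8.5) (footprint 6×24) is included at this height; Subtracting the remaining from the first: starting from the r=5.5 cylinder, the r=3.5 cylinder at (5, 6.5) partially overlaps it — only the 0.68 mm² overlap (of its 34.65 mm²) is removed, clipping the outline; the 6×24 cube at (-3.5, 8.5) misses the remaining region (no effect) — 1 connected region; the cylinder at (3, 6) is absent (z outside [12.5, 18]); Taking the union: only that combined region is present, so the union is just that shape — 1 connected region; (rotated 15° about Z; rotation is an isometry so areas/perimeters/island counts are preserved). The outline is a single polygon with 10 vertices. Extrusion per mm of travel: 0.4 × 0.12 / (π × 0.875²) = 0.019956. Accumulating E over each segment gives final E = 0.6718.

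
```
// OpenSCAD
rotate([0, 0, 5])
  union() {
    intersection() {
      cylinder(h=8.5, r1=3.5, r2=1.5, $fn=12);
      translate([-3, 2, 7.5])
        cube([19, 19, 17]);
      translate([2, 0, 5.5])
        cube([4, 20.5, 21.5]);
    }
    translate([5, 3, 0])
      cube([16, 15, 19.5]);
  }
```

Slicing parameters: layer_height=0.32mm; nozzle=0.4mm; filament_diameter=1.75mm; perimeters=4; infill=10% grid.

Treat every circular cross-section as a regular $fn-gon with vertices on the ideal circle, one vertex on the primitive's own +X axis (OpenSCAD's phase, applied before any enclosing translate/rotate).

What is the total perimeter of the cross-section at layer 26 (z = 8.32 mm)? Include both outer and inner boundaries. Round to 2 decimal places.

62.00 mm

At z = 8.32 mm: the cone contributes a regular 12-gon of circumradius 1.542 (interpolated between r1=3.5 and r2=1.5 at t=0.979) (perimeter = 2·12·1.542·sin(180°/12) = 9.58 mm); the 19×19 cube at (-3, 2) contributes its full rectangle (perimeter 76.00 mm); the cube at (2, 0) (footprint 4×20.5) is included at this height (perimeter 49.00 mm); After intersecting: the 19×19 cube at (-3, 2) does not overlap the cone (empty); the 4×20.5 cube at (2, 0) does not overlap the running intersection (empty) — nothing remains; the cube at (5, 3) is present — its section is the full 16×15 rectangle (perimeter 62.00 mm); Taking the union: only the 16×15 cube at (5, 3) is present, so the union is just that shape — boundary = 62.00 mm; (rotated 5° about Z; rotation is an isometry so areas/perimeters/island counts are preserved). Overall, the cross-section is a single solid region. Total boundary length (outer) = 62.00 mm.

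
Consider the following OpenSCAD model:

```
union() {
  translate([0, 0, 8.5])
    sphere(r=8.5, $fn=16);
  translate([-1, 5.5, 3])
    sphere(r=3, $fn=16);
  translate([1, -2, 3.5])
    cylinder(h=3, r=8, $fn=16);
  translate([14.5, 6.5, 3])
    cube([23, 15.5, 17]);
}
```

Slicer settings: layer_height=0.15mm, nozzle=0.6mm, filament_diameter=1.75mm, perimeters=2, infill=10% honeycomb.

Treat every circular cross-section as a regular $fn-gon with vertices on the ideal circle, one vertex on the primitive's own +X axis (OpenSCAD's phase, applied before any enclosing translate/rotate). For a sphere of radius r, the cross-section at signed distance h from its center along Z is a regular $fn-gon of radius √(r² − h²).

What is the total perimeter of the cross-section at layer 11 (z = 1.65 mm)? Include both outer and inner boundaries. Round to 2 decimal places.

At z = 1.65 mm: the r=8.5 sphere slices to a regular 16-gon of circumradius 5.033 (√(r²−h²) with h=6.85 from center) (perimeter = 2·16·5.033·sin(180°/16) = 31.42 mm); the sphere at (-1, 5.5): section is a regular 16-gon, circumradius = √(r²−h²) = √(3²−1.35²) = 2.679 (perimeter = 2·16·2.679·sin(180°/16) = 16.73 mm); the cylinder at (1, -2) is not intersected at this z (z outside [3.5, 6.5]); the cube at (14.5, 6.5) is not intersected at this z (z outside [3, 20]); Taking the union: the regions partially overlap (shared area 6.66 mm²), so the edge portions inside another operand are dropped and the merged outline is re-measured after clipping — boundary = 37.42 mm. Overall, the cross-section is a single solid region. Total boundary length (outer) = 37.42 mm.

37.42 mm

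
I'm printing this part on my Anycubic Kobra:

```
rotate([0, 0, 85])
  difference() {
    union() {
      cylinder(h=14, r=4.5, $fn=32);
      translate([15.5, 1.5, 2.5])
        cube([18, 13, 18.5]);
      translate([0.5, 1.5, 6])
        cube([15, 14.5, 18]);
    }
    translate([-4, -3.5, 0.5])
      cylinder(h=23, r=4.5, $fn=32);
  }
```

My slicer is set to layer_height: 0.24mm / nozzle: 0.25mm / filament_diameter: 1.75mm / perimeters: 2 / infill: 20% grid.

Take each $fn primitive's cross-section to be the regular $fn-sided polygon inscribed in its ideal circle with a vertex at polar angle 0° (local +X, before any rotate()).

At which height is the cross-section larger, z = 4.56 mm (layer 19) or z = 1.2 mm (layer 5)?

layer 19 (z = 4.56 mm)

Layer 19 (z = 4.56): the cylinder: section is a regular 32-gon, circumradius r=4.5 (area = (32/2)·4.500²·sin(360°/32) = 63.21 mm²); the cube at (15.5, 1.5) is present — its section is the full 18×13 rectangle (area 234.00 mm²); the cube at (0.5, 1.5) does not reach this height (z outside [6, 24]); Combining (union): the 2 present regions are separate (no shared area or edge), so areas and boundary lengths simply add and each stays a separate island — area = 297.21 mm²; the r=4.5 cylinder at (-4, -3.5) contributes a regular 32-gon of circumradius 4.5 (area = (32/2)·4.500²·sin(360°/32) = 63.21 mm²); Taking the first minus the rest: starting from the result so far (297.21 mm²), the r=4.5 cylinder at (-4, -3.5) partially overlaps it — only the 18.49 mm² overlap (of its 63.21 mm²) is removed, clipping the outline — area = 278.72 mm²; (whole slice rotated 85° about Z — lengths, areas and connectivity unchanged). So its area = 278.72 mm². Layer 5 (z = 1.2): the r=4.5 cylinder contributes a regular 32-gon of circumradius 4.5 (area = (32/2)·4.500²·sin(360°/32) = 63.21 mm²); the cube at (15.5, 1.5) is not intersected at this z (z outside [2.5, 21]); the cube at (0.5, 1.5) is not intersected at this z (z outside [6, 24]); Taking the union: only the r=4.5 cylinder is present, so the union is just that shape — area = 63.21 mm²; the r=4.5 cylinder at (-4, -3.5) gives a regular 32-gon of circumradius 4.5 (constant along its height) (area = (32/2)·4.500²·sin(360°/32) = 63.21 mm²); After the difference (first − rest): starting from that combined region (63.21 mm²), the r=4.5 cylinder at (-4, -3.5) partially overlaps it — only the 18.49 mm² overlap (of its 63.21 mm²) is removed, clipping the outline — area = 44.72 mm²; (rotated 85° about Z; rotation is an isometry so areas/perimeters/island counts are preserved). So its area = 44.72 mm². Layer 19 is larger (278.72 vs 44.72 mm²).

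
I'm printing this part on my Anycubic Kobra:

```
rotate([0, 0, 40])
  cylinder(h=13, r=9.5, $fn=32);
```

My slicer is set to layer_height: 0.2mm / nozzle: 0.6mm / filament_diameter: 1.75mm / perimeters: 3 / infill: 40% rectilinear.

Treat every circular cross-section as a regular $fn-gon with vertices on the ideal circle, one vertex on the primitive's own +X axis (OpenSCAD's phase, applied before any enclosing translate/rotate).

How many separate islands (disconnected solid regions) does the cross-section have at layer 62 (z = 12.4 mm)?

1

At z = 12.4 mm: the r=9.5 cylinder contributes a regular 32-gon of circumradius 9.5; (whole slice rotated 40° about Z — lengths, areas and connectivity unchanged). Overall, the cross-section is a single solid region. Island count = 1.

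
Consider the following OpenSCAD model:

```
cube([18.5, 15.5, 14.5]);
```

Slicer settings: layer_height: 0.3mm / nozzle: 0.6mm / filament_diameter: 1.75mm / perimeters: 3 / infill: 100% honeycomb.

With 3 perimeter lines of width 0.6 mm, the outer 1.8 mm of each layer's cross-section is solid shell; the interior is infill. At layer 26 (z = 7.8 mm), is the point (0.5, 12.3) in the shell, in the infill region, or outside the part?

At z = 7.8 mm: the cube is present — its section is the full 18.5×15.5 rectangle. Overall, the cross-section is a single solid region. The nearest boundary edge runs (0.00, 15.50)→(0.00, 0.00); distance from the point to it = 0.50 mm. The point is inside the cross-section, 0.50 mm from the nearest boundary — within the 1.8 mm shell band (3 × 0.6).

shell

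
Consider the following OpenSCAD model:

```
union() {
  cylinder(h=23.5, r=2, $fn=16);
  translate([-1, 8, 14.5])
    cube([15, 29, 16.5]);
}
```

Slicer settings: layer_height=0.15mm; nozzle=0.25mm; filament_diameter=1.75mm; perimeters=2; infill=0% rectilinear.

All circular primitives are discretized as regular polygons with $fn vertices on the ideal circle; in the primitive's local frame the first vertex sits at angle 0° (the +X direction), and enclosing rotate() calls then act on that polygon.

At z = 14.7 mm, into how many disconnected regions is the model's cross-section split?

At z = 14.7 mm: the cylinder: section is a regular 16-gon, circumradius r=2; the 15×29 cube at (-1, 8) contributes its full rectangle; Taking the union: the 2 present regions are separate (no shared area or edge), so areas and boundary lengths simply add and each stays a separate island — 2 connected regions. The result has 2 disconnected regions.

2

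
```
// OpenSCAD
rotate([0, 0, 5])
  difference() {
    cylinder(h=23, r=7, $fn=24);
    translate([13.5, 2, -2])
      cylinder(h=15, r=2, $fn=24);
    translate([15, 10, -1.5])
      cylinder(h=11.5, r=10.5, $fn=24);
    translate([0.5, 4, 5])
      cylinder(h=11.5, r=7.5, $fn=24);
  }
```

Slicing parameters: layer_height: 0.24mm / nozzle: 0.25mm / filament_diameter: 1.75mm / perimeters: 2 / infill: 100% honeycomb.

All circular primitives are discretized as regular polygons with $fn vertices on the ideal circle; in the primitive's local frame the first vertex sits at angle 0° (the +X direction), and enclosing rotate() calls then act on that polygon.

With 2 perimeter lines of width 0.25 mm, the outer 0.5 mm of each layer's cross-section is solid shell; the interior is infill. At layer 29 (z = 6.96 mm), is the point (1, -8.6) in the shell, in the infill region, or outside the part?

outside

At z = 6.96 mm: the cylinder: section is a regular 24-gon, circumradius r=7; the cylinder at (13.5, 2): section is a regular 24-gon, circumradius r=2; the cylinder at (15, 10): section is a regular 24-gon, circumradius r=10.5; the cylinder at (0.5, 4): section is a regular 24-gon, circumradius r=7.5; After the difference (first − rest): starting from the r=7 cylinder, the r=2 cylinder at (13.5, 2) misses the remaining region (no effect); the r=10.5 cylinder at (15, 10) misses the remaining region (no effect); the r=7.5 cylinder at (0.5, 4) partially overlaps it — only the 105.62 mm² overlap (of its 174.70 mm²) is removed, clipping the outline — 1 connected region; (rotated 5° about Z; rotation is an isometry so areas/perimeters/island counts are preserved). Overall, the cross-section is a single solid region. Undo the 5° rotation: the query point maps to (0.247, -8.654) in the un-rotated model frame. The nearest boundary edge runs (1.81, -6.76)→(-0.00, -7.00); distance from the point to it = 1.67 mm. The point is not inside any of the regions above, so it lies outside the cross-section (1.67 mm from the nearest boundary).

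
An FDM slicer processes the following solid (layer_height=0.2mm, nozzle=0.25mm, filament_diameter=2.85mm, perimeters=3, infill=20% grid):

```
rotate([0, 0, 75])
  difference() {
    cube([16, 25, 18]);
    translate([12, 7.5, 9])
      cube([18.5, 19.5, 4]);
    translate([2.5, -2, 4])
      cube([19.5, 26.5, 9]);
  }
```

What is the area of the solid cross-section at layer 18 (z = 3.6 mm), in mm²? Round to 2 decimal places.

At z = 3.6 mm: the 16×25 cube contributes its full rectangle (area 400.00 mm²); the cube at (12, 7.5) is not intersected at this z (z outside [9, 13]); the cube at (2.5, -2) does not reach this height (z outside [4, 13]); Subtracting the remaining from the first: none of the subtracted shapes is present at this height, so the 16×25 cube is unchanged — area = 400.00 mm²; (whole slice rotated 75° about Z — lengths, areas and connectivity unchanged). Overall, the cross-section is a single solid region. Net area = 400.00 mm².

400.00 mm²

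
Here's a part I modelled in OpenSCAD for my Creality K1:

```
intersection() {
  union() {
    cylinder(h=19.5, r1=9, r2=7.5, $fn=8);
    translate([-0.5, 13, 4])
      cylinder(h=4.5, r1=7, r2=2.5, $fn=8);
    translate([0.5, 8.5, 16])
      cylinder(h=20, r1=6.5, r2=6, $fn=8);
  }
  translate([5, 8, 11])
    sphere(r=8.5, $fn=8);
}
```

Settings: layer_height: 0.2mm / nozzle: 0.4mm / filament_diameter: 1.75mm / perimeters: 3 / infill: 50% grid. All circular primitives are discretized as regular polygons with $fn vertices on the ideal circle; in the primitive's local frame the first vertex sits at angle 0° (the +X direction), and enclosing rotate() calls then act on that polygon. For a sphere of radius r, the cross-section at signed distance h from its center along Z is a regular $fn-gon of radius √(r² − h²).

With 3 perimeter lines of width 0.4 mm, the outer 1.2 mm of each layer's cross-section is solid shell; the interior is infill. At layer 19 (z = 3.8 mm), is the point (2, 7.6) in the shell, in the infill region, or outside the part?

shell

At z = 3.8 mm: the cone contributes a regular 8-gon of circumradius 8.708 (interpolated between r1=9 and r2=7.5 at t=0.195); the cone at (-0.5, 13) is absent (z outside [4, 8.5]); the cone at (0.5, 8.5) does not reach this height (z outside [16, 36]); Combining (union): only the cone is present, so the union is just that shape — 1 connected region; the r=8.5 sphere at (5, 8) contributes a regular 8-gon of circumradius √(8.5²−7.2²) = 4.518; Taking the intersection: the r=8.5 sphere at (5, 8) partially overlaps that combined region; clipping to the common part keeps 16.40 mm² — 1 connected region. Overall, the cross-section is a single solid region. The nearest boundary edge runs (0.66, 8.43)→(6.16, 6.16); distance from the point to it = 0.26 mm. The point is inside the cross-section, 0.26 mm from the nearest boundary — within the 1.2 mm shell band (3 × 0.4).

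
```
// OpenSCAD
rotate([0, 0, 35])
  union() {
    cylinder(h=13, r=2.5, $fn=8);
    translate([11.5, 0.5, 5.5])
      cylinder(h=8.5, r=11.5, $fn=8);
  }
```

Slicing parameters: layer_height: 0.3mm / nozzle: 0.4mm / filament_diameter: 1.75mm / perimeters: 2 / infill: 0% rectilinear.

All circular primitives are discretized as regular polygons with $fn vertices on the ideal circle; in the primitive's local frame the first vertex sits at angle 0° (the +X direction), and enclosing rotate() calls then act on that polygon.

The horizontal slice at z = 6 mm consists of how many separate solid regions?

1

At z = 6 mm: the r=2.5 cylinder contributes a regular 8-gon of circumradius 2.5; the cylinder at (11.5, 0.5): section is a regular 8-gon, circumradius r=11.5; Combining (union): the regions partially overlap (shared area 6.54 mm²), so overlapping operands fuse into one piece — 1 connected region; (rotated 35° about Z; rotation is an isometry so areas/perimeters/island counts are preserved). The result has 1 disconnected region.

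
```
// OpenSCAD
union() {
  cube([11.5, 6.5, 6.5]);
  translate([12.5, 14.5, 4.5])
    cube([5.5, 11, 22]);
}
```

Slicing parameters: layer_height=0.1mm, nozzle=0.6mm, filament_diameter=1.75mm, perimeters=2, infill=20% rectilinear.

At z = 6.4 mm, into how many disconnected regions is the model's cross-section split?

At z = 6.4 mm: the cube (footprint 11.5×6.5) is included at this height; the cube at (12.5, 14.5) is present — its section is the full 5.5×11 rectangle; Taking the union: the 2 present regions are separate (no shared area or edge), so areas and boundary lengths simply add and each stays a separate island — 2 connected regions. The result has 2 disconnected regions.

2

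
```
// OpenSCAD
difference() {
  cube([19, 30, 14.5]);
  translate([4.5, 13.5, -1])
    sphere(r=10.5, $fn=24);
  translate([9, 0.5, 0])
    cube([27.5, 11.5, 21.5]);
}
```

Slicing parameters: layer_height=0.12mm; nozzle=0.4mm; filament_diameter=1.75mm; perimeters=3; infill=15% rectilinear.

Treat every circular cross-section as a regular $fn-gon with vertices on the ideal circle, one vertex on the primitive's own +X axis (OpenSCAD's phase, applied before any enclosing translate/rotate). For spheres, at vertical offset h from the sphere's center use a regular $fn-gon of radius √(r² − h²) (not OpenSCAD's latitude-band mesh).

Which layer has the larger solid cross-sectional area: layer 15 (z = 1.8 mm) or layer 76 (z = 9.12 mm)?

layer 76 (z = 9.12 mm)

Layer 15 (z = 1.8): the cube is present — its section is the full 19×30 rectangle (area 570.00 mm²); the r=10.5 sphere at (4.5, 13.5) slices to a regular 24-gon of circumradius 10.120 (√(r²−h²) with h=2.8 from center) (area = (24/2)·10.120²·sin(360°/24) = 318.07 mm²); the cube at (9, 0.5) (footprint 27.5×11.5) is included at this height (area 316.25 mm²); After the difference (first − rest): starting from the 19×30 cube (570.00 mm²), the r=10.5 sphere at (4.5, 13.5) partially overlaps it — only the 246.45 mm² overlap (of its 318.07 mm²) is removed, clipping the outline; the 27.5×11.5 cube at (9, 0.5) partially overlaps it — only the 87.47 mm² overlap (of its 316.25 mm²) is removed, clipping the outline — area = 236.08 mm². So its area = 236.08 mm². Layer 76 (z = 9.12): the 19×30 cube contributes its full rectangle (area 570.00 mm²); the r=10.5 sphere at (4.5, 13.5) contributes a regular 24-gon of circumradius √(10.5²−10.12²) = 2.799 (area = (24/2)·2.799²·sin(360°/24) = 24.34 mm²); the 27.5×11.5 cube at (9, 0.5) contributes its full rectangle (area 316.25 mm²); Taking the first minus the rest: starting from the 19×30 cube (570.00 mm²), the r=10.5 sphere at (4.5, 13.5) lies wholly inside it (removes its full 24.34 mm² and its 17.54 mm outline becomes a hole wall); the 27.5×11.5 cube at (9, 0.5) partially overlaps it — only the 115.00 mm² overlap (of its 316.25 mm²) is removed, clipping the outline — area = 430.66 mm². So its area = 430.66 mm². Layer 76 is larger (430.66 vs 236.08 mm²).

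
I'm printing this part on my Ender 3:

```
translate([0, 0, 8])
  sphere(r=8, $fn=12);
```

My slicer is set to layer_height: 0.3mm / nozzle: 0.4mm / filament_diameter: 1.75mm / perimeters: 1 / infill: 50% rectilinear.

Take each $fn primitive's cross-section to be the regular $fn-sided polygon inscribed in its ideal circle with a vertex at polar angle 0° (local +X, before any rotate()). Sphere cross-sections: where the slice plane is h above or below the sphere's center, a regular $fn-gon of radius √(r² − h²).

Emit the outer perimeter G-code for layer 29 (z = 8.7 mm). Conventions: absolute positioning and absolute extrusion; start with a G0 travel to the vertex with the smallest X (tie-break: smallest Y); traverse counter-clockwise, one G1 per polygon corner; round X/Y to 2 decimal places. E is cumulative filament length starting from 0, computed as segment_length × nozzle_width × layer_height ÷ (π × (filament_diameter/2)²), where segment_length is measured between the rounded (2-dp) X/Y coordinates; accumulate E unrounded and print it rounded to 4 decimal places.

At z = 8.7 mm: the r=8 sphere slices to a regular 12-gon of circumradius 7.969 (√(r²−h²) with h=0.7 from center). The outline is a single polygon with 12 vertices. Extrusion per mm of travel: 0.4 × 0.3 / (π × 0.875²) = 0.049890. Accumulating E over each segment gives final E = 2.4690.

G0 X-7.97 Y0.00 Z8.70
G1 X-6.90 Y-3.98 E0.2056
G1 X-3.98 Y-6.90 E0.4116
G1 X0.00 Y-7.97 E0.6172
G1 X3.98 Y-6.90 E0.8229
G1 X6.90 Y-3.98 E1.0289
G1 X7.97 Y0.00 E1.2345
G1 X6.90 Y3.98 E1.4401
G1 X3.98 Y6.90 E1.6461
G1 X0.00 Y7.97 E1.8517
G1 X-3.98 Y6.90 E2.0574
G1 X-6.90 Y3.98 E2.2634
G1 X-7.97 Y0.00 E2.4690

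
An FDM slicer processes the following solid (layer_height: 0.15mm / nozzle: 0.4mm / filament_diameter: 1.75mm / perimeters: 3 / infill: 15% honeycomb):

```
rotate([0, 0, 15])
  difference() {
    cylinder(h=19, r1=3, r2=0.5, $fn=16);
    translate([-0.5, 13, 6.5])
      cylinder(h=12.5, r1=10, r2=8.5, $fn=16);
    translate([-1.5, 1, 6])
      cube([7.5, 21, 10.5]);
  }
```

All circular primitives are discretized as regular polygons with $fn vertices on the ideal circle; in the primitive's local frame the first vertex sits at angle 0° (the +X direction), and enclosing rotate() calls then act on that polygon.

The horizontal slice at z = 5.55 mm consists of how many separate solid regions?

At z = 5.55 mm: the cone (r1=3→r2=0.5) has section circumradius 2.270 here — a regular 16-gon; the cone at (-0.5, 13) does not reach this height (z outside [6.5, 19]); the cube at (-1.5, 1) does not reach this height (z outside [6, 16.5]); After the difference (first − rest): none of the subtracted shapes is present at this height, so the cone is unchanged — 1 connected region; (whole slice rotated 15° about Z — lengths, areas and connectivity unchanged). The result has 1 disconnected region.

1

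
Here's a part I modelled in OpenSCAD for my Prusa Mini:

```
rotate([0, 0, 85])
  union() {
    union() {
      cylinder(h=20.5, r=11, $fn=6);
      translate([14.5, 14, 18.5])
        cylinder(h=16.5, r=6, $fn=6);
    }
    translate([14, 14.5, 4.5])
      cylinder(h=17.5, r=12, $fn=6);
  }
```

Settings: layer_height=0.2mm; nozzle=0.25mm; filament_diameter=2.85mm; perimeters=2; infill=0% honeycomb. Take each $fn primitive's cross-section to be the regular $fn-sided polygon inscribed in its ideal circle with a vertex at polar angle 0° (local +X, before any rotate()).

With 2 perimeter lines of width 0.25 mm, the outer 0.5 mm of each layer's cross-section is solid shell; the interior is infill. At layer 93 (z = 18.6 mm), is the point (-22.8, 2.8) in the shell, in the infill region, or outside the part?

outside

At z = 18.6 mm: the cylinder: section is a regular 6-gon, circumradius r=11; the r=6 cylinder at (14.5, 14) contributes a regular 6-gon of circumradius 6; Combining (union): the 2 present regions are separate (no shared area or edge), so areas and boundary lengths simply add and each stays a separate island — 2 connected regions; the r=12 cylinder at (14, 14.5) contributes a regular 6-gon of circumradius 12; Combining (union): the regions partially overlap (shared area 96.94 mm²), so overlapping operands fuse into one piece — 1 connected region; (whole slice rotated 85° about Z — lengths, areas and connectivity unchanged). Overall, the cross-section is a single solid region. Undo the 85° rotation: the query point maps to (0.802, 22.957) in the un-rotated model frame. The nearest boundary edge runs (2.00, 14.50)→(8.00, 24.89); distance from the point to it = 5.27 mm. The point is not inside any of the regions above, so it lies outside the cross-section (5.27 mm from the nearest boundary).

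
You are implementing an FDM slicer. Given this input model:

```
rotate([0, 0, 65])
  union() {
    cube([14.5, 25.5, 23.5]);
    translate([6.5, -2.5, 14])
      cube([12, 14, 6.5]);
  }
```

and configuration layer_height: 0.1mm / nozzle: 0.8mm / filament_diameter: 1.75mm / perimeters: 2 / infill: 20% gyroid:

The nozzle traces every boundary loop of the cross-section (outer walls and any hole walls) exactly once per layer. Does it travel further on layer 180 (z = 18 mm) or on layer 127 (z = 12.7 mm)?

layer 180 (z = 18 mm)

Layer 180 (z = 18): the 14.5×25.5 cube contributes its full rectangle (perimeter 80.00 mm); the cube at (6.5, -2.5) (footprint 12×14) is included at this height (perimeter 52.00 mm); Combining (union): the regions partially overlap (shared area 92.00 mm²), so the edge portions inside another operand are dropped and the merged outline is re-measured after clipping — boundary = 93.00 mm; (whole slice rotated 65° about Z — lengths, areas and connectivity unchanged). So its perimeter = 93.00 mm. Layer 127 (z = 12.7): the cube is present — its section is the full 14.5×25.5 rectangle (perimeter 80.00 mm); the cube at (6.5, -2.5) is not intersected at this z (z outside [14, 20.5]); Combining (union): only the 14.5×25.5 cube is present, so the union is just that shape — boundary = 80.00 mm; (whole slice rotated 65° about Z — lengths, areas and connectivity unchanged). So its perimeter = 80.00 mm. Layer 180 is larger (93.00 vs 80.00 mm).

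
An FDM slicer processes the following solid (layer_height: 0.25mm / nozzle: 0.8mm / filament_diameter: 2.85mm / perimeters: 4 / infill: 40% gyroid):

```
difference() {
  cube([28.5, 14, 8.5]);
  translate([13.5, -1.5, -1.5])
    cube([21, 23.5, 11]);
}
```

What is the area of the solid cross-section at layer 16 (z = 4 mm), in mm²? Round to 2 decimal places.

At z = 4 mm: the cube is present — its section is the full 28.5×14 rectangle (area 399.00 mm²); the cube at (13.5, -1.5) is present — its section is the full 21×23.5 rectangle (area 493.50 mm²); Subtracting the remaining from the first: starting from the 28.5×14 cube (399.00 mm²), the 21×23.5 cube at (13.5, -1.5) partially overlaps it — only the 210.00 mm² overlap (of its 493.50 mm²) is removed, clipping the outline — area = 189.00 mm². Overall, the cross-section is a single solid region. Net area = 189.00 mm².

189.00 mm²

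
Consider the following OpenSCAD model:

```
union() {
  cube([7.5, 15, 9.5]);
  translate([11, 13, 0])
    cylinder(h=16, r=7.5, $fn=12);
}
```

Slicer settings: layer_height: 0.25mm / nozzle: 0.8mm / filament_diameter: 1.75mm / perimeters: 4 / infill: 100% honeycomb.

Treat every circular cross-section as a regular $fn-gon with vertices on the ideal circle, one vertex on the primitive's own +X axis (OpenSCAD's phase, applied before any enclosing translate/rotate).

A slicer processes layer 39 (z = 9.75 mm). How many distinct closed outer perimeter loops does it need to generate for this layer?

At z = 9.75 mm: the cube is absent (z outside [0, 9.5]); the r=7.5 cylinder at (11, 13) contributes a regular 12-gon of circumradius 7.5; Merging all regions: only the r=7.5 cylinder at (11, 13) is present, so the union is just that shape — 1 connected region. The result has 1 disconnected region.

1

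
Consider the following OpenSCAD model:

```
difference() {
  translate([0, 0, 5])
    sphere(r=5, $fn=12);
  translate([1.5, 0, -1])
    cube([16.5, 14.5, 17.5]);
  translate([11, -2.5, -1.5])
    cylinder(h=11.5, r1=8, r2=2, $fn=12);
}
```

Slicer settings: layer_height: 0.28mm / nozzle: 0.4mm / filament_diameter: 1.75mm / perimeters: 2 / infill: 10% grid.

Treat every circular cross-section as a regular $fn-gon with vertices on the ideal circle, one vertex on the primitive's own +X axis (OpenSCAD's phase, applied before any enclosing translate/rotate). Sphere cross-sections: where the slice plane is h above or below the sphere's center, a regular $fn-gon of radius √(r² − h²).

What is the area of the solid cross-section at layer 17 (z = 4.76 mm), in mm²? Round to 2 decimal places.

At z = 4.76 mm: the r=5 sphere slices to a regular 12-gon of circumradius 4.994 (√(r²−h²) with h=0.24 from center) (area = (12/2)·4.994²·sin(360°/12) = 74.83 mm²); the 16.5×14.5 cube at (1.5, 0) contributes its full rectangle (area 239.25 mm²); the cone at (11, -2.5) contributes a regular 12-gon of circumradius 4.734 (interpolated between r1=8 and r2=2 at t=0.544) (area = (12/2)·4.734²·sin(360°/12) = 67.23 mm²); Taking the first minus the rest: starting from the r=5 sphere (74.83 mm²), the 16.5×14.5 cube at (1.5, 0) partially overlaps it — only the 11.52 mm² overlap (of its 239.25 mm²) is removed, clipping the outline; the cone at (11, -2.5) misses the remaining region (no effect) — area = 63.31 mm². Overall, the cross-section is a single solid region. Net area = 63.31 mm².

63.31 mm²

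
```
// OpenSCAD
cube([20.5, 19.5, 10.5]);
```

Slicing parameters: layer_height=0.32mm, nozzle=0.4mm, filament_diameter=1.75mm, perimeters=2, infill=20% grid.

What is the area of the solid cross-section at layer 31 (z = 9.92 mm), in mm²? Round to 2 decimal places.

At z = 9.92 mm: the 20.5×19.5 cube contributes its full rectangle (area 399.75 mm²). Overall, the cross-section is a single solid region. Net area = 399.75 mm².

399.75 mm²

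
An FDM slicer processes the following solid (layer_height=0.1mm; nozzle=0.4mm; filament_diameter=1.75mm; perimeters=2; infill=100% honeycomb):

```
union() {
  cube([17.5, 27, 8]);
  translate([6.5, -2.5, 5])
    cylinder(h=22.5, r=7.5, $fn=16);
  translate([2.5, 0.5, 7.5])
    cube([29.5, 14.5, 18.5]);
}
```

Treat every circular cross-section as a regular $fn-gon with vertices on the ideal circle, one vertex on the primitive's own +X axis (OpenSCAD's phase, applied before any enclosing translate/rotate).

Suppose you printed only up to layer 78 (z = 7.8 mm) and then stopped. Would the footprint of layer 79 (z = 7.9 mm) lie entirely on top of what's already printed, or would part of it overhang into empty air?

Compare the two slices. At z = 7.8: the cube (footprint 17.5×27) is included at this height (area 472.50 mm²); the cylinder at (6.5, -2.5): section is a regular 16-gon, circumradius r=7.5 (area = (16/2)·7.500²·sin(360°/16) = 172.21 mm²); the cube at (2.5, 0.5) (footprint 29.5×14.5) is included at this height (area 427.75 mm²); Taking the union: the regions partially overlap — summed areas 1072.46 mm² minus the doubly-counted overlap 267.04 mm² gives 805.42 mm² — area = 805.42 mm². At z = 7.9: the cube is present — its section is the full 17.5×27 rectangle (area 472.50 mm²); the r=7.5 cylinder at (6.5, -2.5) contributes a regular 16-gon of circumradius 7.5 (area = (16/2)·7.500²·sin(360°/16) = 172.21 mm²); the cube at (2.5, 0.5) is present — its section is the full 29.5×14.5 rectangle (area 427.75 mm²); Merging all regions: the regions partially overlap — summed areas 1072.46 mm² minus the doubly-counted overlap 267.04 mm² gives 805.42 mm² — area = 805.42 mm². Checking containment: the cross-section at z = 7.9 is a subset of the cross-section at z = 7.8.

entirely on top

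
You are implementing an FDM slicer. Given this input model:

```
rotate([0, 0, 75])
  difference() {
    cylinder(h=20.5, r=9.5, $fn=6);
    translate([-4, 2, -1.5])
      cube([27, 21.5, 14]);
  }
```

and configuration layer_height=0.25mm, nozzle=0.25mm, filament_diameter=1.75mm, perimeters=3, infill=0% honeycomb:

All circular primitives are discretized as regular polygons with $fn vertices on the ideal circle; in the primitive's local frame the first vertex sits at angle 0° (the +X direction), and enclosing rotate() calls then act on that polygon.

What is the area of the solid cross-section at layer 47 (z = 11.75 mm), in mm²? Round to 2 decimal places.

At z = 11.75 mm: the r=9.5 cylinder gives a regular 6-gon of circumradius 9.5 (constant along its height) (area = (6/2)·9.500²·sin(360°/6) = 234.48 mm²); the 27×21.5 cube at (-4, 2) contributes its full rectangle (area 580.50 mm²); Subtracting the remaining from the first: starting from the r=9.5 cylinder (234.48 mm²), the 27×21.5 cube at (-4, 2) partially overlaps it — only the 65.68 mm² overlap (of its 580.50 mm²) is removed, clipping the outline — area = 168.79 mm²; (rotated 75° about Z; rotation is an isometry so areas/perimeters/island counts are preserved). Overall, the cross-section is a single solid region. Net area = 168.79 mm².

168.79 mm²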